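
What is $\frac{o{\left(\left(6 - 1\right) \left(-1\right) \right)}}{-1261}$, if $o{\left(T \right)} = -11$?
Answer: $\frac{11}{1261} \approx 0.0087232$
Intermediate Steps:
$\frac{o{\left(\left(6 - 1\right) \left(-1\right) \right)}}{-1261} = - \frac{11}{-1261} = \left(-11\right) \left(- \frac{1}{1261}\right) = \frac{11}{1261}$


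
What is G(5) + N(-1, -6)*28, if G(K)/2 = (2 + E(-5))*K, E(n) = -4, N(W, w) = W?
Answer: -48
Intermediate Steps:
G(K) = -4*K (G(K) = 2*((2 - 4)*K) = 2*(-2*K) = -4*K)
G(5) + N(-1, -6)*28 = -4*5 - 1*28 = -20 - 28 = -48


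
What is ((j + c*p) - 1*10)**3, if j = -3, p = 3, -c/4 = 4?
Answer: -226981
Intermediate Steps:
c = -16 (c = -4*4 = -16)
((j + c*p) - 1*10)**3 = ((-3 - 16*3) - 1*10)**3 = ((-3 - 48) - 10)**3 = (-51 - 10)**3 = (-61)**3 = -226981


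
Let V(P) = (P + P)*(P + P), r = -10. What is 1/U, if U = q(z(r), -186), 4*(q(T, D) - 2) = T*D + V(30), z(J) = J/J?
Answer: 2/1711 ≈ 0.0011689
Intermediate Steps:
V(P) = 4*P**2 (V(P) = (2*P)*(2*P) = 4*P**2)
z(J) = 1
q(T, D) = 902 + D*T/4 (q(T, D) = 2 + (T*D + 4*30**2)/4 = 2 + (D*T + 4*900)/4 = 2 + (D*T + 3600)/4 = 2 + (3600 + D*T)/4 = 2 + (900 + D*T/4) = 902 + D*T/4)
U = 1711/2 (U = 902 + (1/4)*(-186)*1 = 902 - 93/2 = 1711/2 ≈ 855.50)
1/U = 1/(1711/2) = 2/1711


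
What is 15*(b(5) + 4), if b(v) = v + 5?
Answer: 210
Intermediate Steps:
b(v) = 5 + v
15*(b(5) + 4) = 15*((5 + 5) + 4) = 15*(10 + 4) = 15*14 = 210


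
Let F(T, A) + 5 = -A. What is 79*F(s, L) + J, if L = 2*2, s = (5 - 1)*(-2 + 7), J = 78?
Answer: -633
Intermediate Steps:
s = 20 (s = 4*5 = 20)
L = 4
F(T, A) = -5 - A
79*F(s, L) + J = 79*(-5 - 1*4) + 78 = 79*(-5 - 4) + 78 = 79*(-9) + 78 = -711 + 78 = -633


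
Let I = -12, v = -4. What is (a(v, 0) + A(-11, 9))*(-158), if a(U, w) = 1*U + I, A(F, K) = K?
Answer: 1106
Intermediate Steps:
a(U, w) = -12 + U (a(U, w) = 1*U - 12 = U - 12 = -12 + U)
(a(v, 0) + A(-11, 9))*(-158) = ((-12 - 4) + 9)*(-158) = (-16 + 9)*(-158) = -7*(-158) = 1106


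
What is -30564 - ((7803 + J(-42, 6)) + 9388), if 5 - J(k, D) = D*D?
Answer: -47724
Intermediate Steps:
J(k, D) = 5 - D² (J(k, D) = 5 - D*D = 5 - D²)
-30564 - ((7803 + J(-42, 6)) + 9388) = -30564 - ((7803 + (5 - 1*6²)) + 9388) = -30564 - ((7803 + (5 - 1*36)) + 9388) = -30564 - ((7803 + (5 - 36)) + 9388) = -30564 - ((7803 - 31) + 9388) = -30564 - (7772 + 9388) = -30564 - 1*17160 = -30564 - 17160 = -47724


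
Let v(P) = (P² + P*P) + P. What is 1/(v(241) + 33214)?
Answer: 1/149617 ≈ 6.6837e-6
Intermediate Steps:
v(P) = P + 2*P² (v(P) = (P² + P²) + P = 2*P² + P = P + 2*P²)
1/(v(241) + 33214) = 1/(241*(1 + 2*241) + 33214) = 1/(241*(1 + 482) + 33214) = 1/(241*483 + 33214) = 1/(116403 + 33214) = 1/149617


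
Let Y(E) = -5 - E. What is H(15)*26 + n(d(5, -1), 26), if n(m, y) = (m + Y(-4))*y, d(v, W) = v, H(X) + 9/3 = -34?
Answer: -858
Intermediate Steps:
H(X) = -37 (H(X) = -3 - 34 = -37)
n(m, y) = y*(-1 + m) (n(m, y) = (m + (-5 - 1*(-4)))*y = (m + (-5 + 4))*y = (m - 1)*y = (-1 + m)*y = y*(-1 + m))
H(15)*26 + n(d(5, -1), 26) = -37*26 + 26*(-1 + 5) = -962 + 26*4 = -962 + 104 = -858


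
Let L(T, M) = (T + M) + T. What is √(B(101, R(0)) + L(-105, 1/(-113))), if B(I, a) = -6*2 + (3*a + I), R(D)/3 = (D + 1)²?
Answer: I*√1430241/113 ≈ 10.583*I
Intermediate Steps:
R(D) = 3*(1 + D)² (R(D) = 3*(D + 1)² = 3*(1 + D)²)
B(I, a) = -12 + I + 3*a (B(I, a) = -12 + (I + 3*a) = -12 + I + 3*a)
L(T, M) = M + 2*T (L(T, M) = (M + T) + T = M + 2*T)
√(B(101, R(0)) + L(-105, 1/(-113))) = √((-12 + 101 + 3*(3*(1 + 0)²)) + (1/(-113) + 2*(-105))) = √((-12 + 101 + 3*(3*1²)) + (-1/113 - 210)) = √((-12 + 101 + 3*(3*1)) - 23731/113) = √((-12 + 101 + 3*3) - 23731/113) = √((-12 + 101 + 9) - 23731/113) = √(98 - 23731/113) = √(-12657/113) = I*√1430241/113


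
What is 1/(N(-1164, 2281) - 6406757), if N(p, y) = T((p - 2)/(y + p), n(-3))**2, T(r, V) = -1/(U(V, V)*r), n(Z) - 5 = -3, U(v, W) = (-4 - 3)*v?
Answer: -266472976/1707227603051143 ≈ -1.5609e-7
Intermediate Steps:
U(v, W) = -7*v
n(Z) = 2 (n(Z) = 5 - 3 = 2)
T(r, V) = 1/(7*V*r) (T(r, V) = -1/((-7*V)*r) = -1/((-7*V*r)) = -(-1)/(7*V*r) = 1/(7*V*r))
N(p, y) = (p + y)**2/(196*(-2 + p)**2) (N(p, y) = ((1/7)/(2*((p - 2)/(y + p))))**2 = ((1/7)*(1/2)/((-2 + p)/(p + y)))**2 = ((1/7)*(1/2)*((p + y)/(-2 + p)))**2 = ((p + y)/(14*(-2 + p)))**2 = (p + y)**2/(196*(-2 + p)**2))
1/(N(-1164, 2281) - 6406757) = 1/((-1164 + 2281)**2/(196*(-2 - 1164)**2) - 6406757) = 1/((1/196)*1117**2/(-1166)**2 - 6406757) = 1/((1/196)*(1/1359556)*1247689 - 6406757) = 1/(1247689/266472976 - 6406757) = 1/(-1707227603051143/266472976) = -266472976/1707227603051143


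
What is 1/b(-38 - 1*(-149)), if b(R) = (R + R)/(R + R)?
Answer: 1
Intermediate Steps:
b(R) = 1 (b(R) = (2*R)/((2*R)) = (2*R)*(1/(2*R)) = 1)
1/b(-38 - 1*(-149)) = 1/1 = 1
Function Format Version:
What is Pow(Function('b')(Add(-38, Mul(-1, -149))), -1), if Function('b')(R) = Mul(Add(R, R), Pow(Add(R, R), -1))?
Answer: 1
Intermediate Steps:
Function('b')(R) = 1 (Function('b')(R) = Mul(Mul(2, R), Pow(Mul(2, R), -1)) = Mul(Mul(2, R), Mul(Rational(1, 2), Pow(R, -1))) = 1)
Pow(Function('b')(Add(-38, Mul(-1, -149))), -1) = Pow(1, -1) = 1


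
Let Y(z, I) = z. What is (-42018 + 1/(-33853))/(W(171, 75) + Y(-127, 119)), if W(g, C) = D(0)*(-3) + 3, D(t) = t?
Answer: 1422435355/4197772 ≈ 338.85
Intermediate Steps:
W(g, C) = 3 (W(g, C) = 0*(-3) + 3 = 0 + 3 = 3)
(-42018 + 1/(-33853))/(W(171, 75) + Y(-127, 119)) = (-42018 + 1/(-33853))/(3 - 127) = (-42018 - 1/33853)/(-124) = -1422435355/33853*(-1/124) = 1422435355/4197772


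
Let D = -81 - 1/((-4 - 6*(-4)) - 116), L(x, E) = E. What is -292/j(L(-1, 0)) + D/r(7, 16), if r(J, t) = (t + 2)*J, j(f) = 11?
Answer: -3617557/133056 ≈ -27.188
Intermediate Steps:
r(J, t) = J*(2 + t) (r(J, t) = (2 + t)*J = J*(2 + t))
D = -7775/96 (D = -81 - 1/((-4 + 24) - 116) = -81 - 1/(20 - 116) = -81 - 1/(-96) = -81 - 1*(-1/96) = -81 + 1/96 = -7775/96 ≈ -80.990)
-292/j(L(-1, 0)) + D/r(7, 16) = -292/11 - 7775*1/(7*(2 + 16))/96 = -292*1/11 - 7775/(96*(7*18)) = -292/11 - 7775/96/126 = -292/11 - 7775/96*1/126 = -292/11 - 7775/12096 = -3617557/133056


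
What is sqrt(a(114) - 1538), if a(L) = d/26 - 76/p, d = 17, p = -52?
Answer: 9*I*sqrt(12818)/26 ≈ 39.19*I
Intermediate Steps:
a(L) = 55/26 (a(L) = 17/26 - 76/(-52) = 17*(1/26) - 76*(-1/52) = 17/26 + 19/13 = 55/26)
sqrt(a(114) - 1538) = sqrt(55/26 - 1538) = sqrt(-39933/26) = 9*I*sqrt(12818)/26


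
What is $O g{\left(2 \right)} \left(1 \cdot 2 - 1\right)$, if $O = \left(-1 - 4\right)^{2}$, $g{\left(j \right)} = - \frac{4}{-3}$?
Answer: $\frac{100}{3} \approx 33.333$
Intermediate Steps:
$g{\left(j \right)} = \frac{4}{3}$ ($g{\left(j \right)} = \left(-4\right) \left(- \frac{1}{3}\right) = \frac{4}{3}$)
$O = 25$ ($O = \left(-5\right)^{2} = 25$)
$O g{\left(2 \right)} \left(1 \cdot 2 - 1\right) = 25 \cdot \frac{4}{3} \left(1 \cdot 2 - 1\right) = \frac{100 \left(2 - 1\right)}{3} = \frac{100}{3} \cdot 1 = \frac{100}{3}$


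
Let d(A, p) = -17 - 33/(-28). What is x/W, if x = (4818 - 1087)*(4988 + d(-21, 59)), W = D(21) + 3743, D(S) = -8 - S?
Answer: 24734931/4952 ≈ 4994.9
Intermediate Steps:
d(A, p) = -443/28 (d(A, p) = -17 - 33*(-1)/28 = -17 - 1*(-33/28) = -17 + 33/28 = -443/28)
W = 3714 (W = (-8 - 1*21) + 3743 = (-8 - 21) + 3743 = -29 + 3743 = 3714)
x = 74204793/4 (x = (4818 - 1087)*(4988 - 443/28) = 3731*(139221/28) = 74204793/4 ≈ 1.8551e+7)
x/W = (74204793/4)/3714 = (74204793/4)*(1/3714) = 24734931/4952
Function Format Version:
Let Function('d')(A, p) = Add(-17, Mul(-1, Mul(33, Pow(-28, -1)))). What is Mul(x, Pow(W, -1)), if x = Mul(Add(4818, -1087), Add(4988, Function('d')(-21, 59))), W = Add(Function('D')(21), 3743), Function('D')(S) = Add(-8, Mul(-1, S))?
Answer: Rational(24734931, 4952) ≈ 4994.9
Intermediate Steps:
Function('d')(A, p) = Rational(-443, 28) (Function('d')(A, p) = Add(-17, Mul(-1, Mul(33, Rational(-1, 28)))) = Add(-17, Mul(-1, Rational(-33, 28))) = Add(-17, Rational(33, 28)) = Rational(-443, 28))
W = 3714 (W = Add(Add(-8, Mul(-1, 21)), 3743) = Add(Add(-8, -21), 3743) = Add(-29, 3743) = 3714)
x = Rational(74204793, 4) (x = Mul(Add(4818, -1087), Add(4988, Rational(-443, 28))) = Mul(3731, Rational(139221, 28)) = Rational(74204793, 4) ≈ 1.8551e+7)
Mul(x, Pow(W, -1)) = Mul(Rational(74204793, 4), Pow(3714, -1)) = Mul(Rational(74204793, 4), Rational(1, 3714)) = Rational(24734931, 4952)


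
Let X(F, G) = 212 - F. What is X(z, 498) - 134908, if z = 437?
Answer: -135133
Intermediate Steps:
X(z, 498) - 134908 = (212 - 1*437) - 134908 = (212 - 437) - 134908 = -225 - 134908 = -135133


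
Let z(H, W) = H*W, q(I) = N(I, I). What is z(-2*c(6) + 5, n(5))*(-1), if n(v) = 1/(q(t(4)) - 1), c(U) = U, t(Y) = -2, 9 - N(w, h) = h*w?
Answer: 7/4 ≈ 1.7500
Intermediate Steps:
N(w, h) = 9 - h*w
q(I) = 9 - I² (q(I) = 9 - I*I = 9 - I²)
n(v) = ¼ (n(v) = 1/((9 - 1*(-2)²) - 1) = 1/((9 - 1*4) - 1) = 1/((9 - 4) - 1) = 1/(5 - 1) = 1/4 = ¼)
z(-2*c(6) + 5, n(5))*(-1) = ((-2*6 + 5)*(¼))*(-1) = ((-12 + 5)*(¼))*(-1) = -7*¼*(-1) = -7/4*(-1) = 7/4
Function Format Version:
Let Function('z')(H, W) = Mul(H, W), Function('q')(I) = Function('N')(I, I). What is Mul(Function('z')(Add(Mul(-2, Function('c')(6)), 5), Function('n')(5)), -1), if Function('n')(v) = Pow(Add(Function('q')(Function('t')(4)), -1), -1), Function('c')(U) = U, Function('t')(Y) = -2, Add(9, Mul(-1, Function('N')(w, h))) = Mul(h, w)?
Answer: Rational(7, 4) ≈ 1.7500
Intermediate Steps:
Function('N')(w, h) = Add(9, Mul(-1, h, w)) (Function('N')(w, h) = Add(9, Mul(-1, Mul(h, w))) = Add(9, Mul(-1, h, w)))
Function('q')(I) = Add(9, Mul(-1, Pow(I, 2))) (Function('q')(I) = Add(9, Mul(-1, I, I)) = Add(9, Mul(-1, Pow(I, 2))))
Function('n')(v) = Rational(1, 4) (Function('n')(v) = Pow(Add(Add(9, Mul(-1, Pow(-2, 2))), -1), -1) = Pow(Add(Add(9, Mul(-1, 4)), -1), -1) = Pow(Add(Add(9, -4), -1), -1) = Pow(Add(5, -1), -1) = Pow(4, -1) = Rational(1, 4))
Mul(Function('z')(Add(Mul(-2, Function('c')(6)), 5), Function('n')(5)), -1) = Mul(Mul(Add(Mul(-2, 6), 5), Rational(1, 4)), -1) = Mul(Mul(Add(-12, 5), Rational(1, 4)), -1) = Mul(Mul(-7, Rational(1, 4)), -1) = Mul(Rational(-7, 4), -1) = Rational(7, 4)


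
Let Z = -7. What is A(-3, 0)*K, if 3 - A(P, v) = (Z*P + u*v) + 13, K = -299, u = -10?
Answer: 9269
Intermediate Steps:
A(P, v) = -10 + 7*P + 10*v (A(P, v) = 3 - ((-7*P - 10*v) + 13) = 3 - ((-10*v - 7*P) + 13) = 3 - (13 - 10*v - 7*P) = 3 + (-13 + 7*P + 10*v) = -10 + 7*P + 10*v)
A(-3, 0)*K = (-10 + 7*(-3) + 10*0)*(-299) = (-10 - 21 + 0)*(-299) = -31*(-299) = 9269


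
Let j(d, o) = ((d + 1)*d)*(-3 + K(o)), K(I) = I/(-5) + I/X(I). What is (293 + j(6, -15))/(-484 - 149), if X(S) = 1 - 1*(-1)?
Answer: 22/633 ≈ 0.034755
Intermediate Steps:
X(S) = 2 (X(S) = 1 + 1 = 2)
K(I) = 3*I/10 (K(I) = I/(-5) + I/2 = I*(-⅕) + I*(½) = -I/5 + I/2 = 3*I/10)
j(d, o) = d*(1 + d)*(-3 + 3*o/10) (j(d, o) = ((d + 1)*d)*(-3 + 3*o/10) = ((1 + d)*d)*(-3 + 3*o/10) = (d*(1 + d))*(-3 + 3*o/10) = d*(1 + d)*(-3 + 3*o/10))
(293 + j(6, -15))/(-484 - 149) = (293 + (3/10)*6*(-10 - 15 - 10*6 + 6*(-15)))/(-484 - 149) = (293 + (3/10)*6*(-10 - 15 - 60 - 90))/(-633) = (293 + (3/10)*6*(-175))*(-1/633) = (293 - 315)*(-1/633) = -22*(-1/633) = 22/633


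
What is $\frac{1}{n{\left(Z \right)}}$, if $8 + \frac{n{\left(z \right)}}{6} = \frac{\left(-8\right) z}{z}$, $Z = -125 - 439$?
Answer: $- \frac{1}{96} \approx -0.010417$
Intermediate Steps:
$Z = -564$ ($Z = -125 - 439 = -564$)
$n{\left(z \right)} = -96$ ($n{\left(z \right)} = -48 + 6 \frac{\left(-8\right) z}{z} = -48 + 6 \left(-8\right) = -48 - 48 = -96$)
$\frac{1}{n{\left(Z \right)}} = \frac{1}{-96} = - \frac{1}{96}$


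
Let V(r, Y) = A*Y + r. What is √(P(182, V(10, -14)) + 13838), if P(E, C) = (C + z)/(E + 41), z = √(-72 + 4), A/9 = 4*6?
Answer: √(687477780 + 446*I*√17)/223 ≈ 117.58 + 0.00015725*I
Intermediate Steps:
A = 216 (A = 9*(4*6) = 9*24 = 216)
z = 2*I*√17 (z = √(-68) = 2*I*√17 ≈ 8.2462*I)
V(r, Y) = r + 216*Y (V(r, Y) = 216*Y + r = r + 216*Y)
P(E, C) = (C + 2*I*√17)/(41 + E) (P(E, C) = (C + 2*I*√17)/(E + 41) = (C + 2*I*√17)/(41 + E))
√(P(182, V(10, -14)) + 13838) = √(((10 + 216*(-14)) + 2*I*√17)/(41 + 182) + 13838) = √(((10 - 3024) + 2*I*√17)/223 + 13838) = √((-3014 + 2*I*√17)/223 + 13838) = √((-3014/223 + 2*I*√17/223) + 13838) = √(3082860/223 + 2*I*√17/223)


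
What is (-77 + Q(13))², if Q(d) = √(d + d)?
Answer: (77 - √26)² ≈ 5169.8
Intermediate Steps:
Q(d) = √2*√d (Q(d) = √(2*d) = √2*√d)
(-77 + Q(13))² = (-77 + √2*√13)² = (-77 + √26)²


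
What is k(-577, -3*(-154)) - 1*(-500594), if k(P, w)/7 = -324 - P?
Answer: 502365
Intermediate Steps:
k(P, w) = -2268 - 7*P (k(P, w) = 7*(-324 - P) = -2268 - 7*P)
k(-577, -3*(-154)) - 1*(-500594) = (-2268 - 7*(-577)) - 1*(-500594) = (-2268 + 4039) + 500594 = 1771 + 500594 = 502365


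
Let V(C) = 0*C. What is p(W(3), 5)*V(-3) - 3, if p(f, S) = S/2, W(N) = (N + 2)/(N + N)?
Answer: -3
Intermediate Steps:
V(C) = 0
W(N) = (2 + N)/(2*N) (W(N) = (2 + N)/((2*N)) = (2 + N)*(1/(2*N)) = (2 + N)/(2*N))
p(f, S) = S/2 (p(f, S) = S*(½) = S/2)
p(W(3), 5)*V(-3) - 3 = ((½)*5)*0 - 3 = (5/2)*0 - 3 = 0 - 3 = -3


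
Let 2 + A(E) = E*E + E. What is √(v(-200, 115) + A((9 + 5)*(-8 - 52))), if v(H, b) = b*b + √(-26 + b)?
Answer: √(717983 + √89) ≈ 847.34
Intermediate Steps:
v(H, b) = b² + √(-26 + b)
A(E) = -2 + E + E² (A(E) = -2 + (E*E + E) = -2 + (E² + E) = -2 + (E + E²) = -2 + E + E²)
√(v(-200, 115) + A((9 + 5)*(-8 - 52))) = √((115² + √(-26 + 115)) + (-2 + (9 + 5)*(-8 - 52) + ((9 + 5)*(-8 - 52))²)) = √((13225 + √89) + (-2 + 14*(-60) + (14*(-60))²)) = √((13225 + √89) + (-2 - 840 + (-840)²)) = √((13225 + √89) + (-2 - 840 + 705600)) = √((13225 + √89) + 704758) = √(717983 + √89)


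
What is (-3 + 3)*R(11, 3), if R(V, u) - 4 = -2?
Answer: 0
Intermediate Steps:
R(V, u) = 2 (R(V, u) = 4 - 2 = 2)
(-3 + 3)*R(11, 3) = (-3 + 3)*2 = 0*2 = 0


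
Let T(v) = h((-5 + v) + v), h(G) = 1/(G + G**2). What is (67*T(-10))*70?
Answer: 469/60 ≈ 7.8167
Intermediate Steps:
T(v) = 1/((-5 + 2*v)*(-4 + 2*v)) (T(v) = 1/(((-5 + v) + v)*(1 + ((-5 + v) + v))) = 1/((-5 + 2*v)*(1 + (-5 + 2*v))) = 1/((-5 + 2*v)*(-4 + 2*v)))
(67*T(-10))*70 = (67*(1/(2*(-5 + 2*(-10))*(-2 - 10))))*70 = (67*((1/2)/(-5 - 20*(-12))))*70 = (67*((1/2)*(-1/12)/(-25)))*70 = (67*((1/2)*(-1/25)*(-1/12)))*70 = (67*(1/600))*70 = (67/600)*70 = 469/60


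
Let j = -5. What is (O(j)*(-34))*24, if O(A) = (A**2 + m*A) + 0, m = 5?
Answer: 0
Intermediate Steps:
O(A) = A**2 + 5*A (O(A) = (A**2 + 5*A) + 0 = A**2 + 5*A)
(O(j)*(-34))*24 = (-5*(5 - 5)*(-34))*24 = (-5*0*(-34))*24 = (0*(-34))*24 = 0*24 = 0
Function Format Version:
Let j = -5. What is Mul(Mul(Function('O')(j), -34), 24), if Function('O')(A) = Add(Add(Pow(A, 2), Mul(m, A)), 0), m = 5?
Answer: 0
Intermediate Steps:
Function('O')(A) = Add(Pow(A, 2), Mul(5, A)) (Function('O')(A) = Add(Add(Pow(A, 2), Mul(5, A)), 0) = Add(Pow(A, 2), Mul(5, A)))
Mul(Mul(Function('O')(j), -34), 24) = Mul(Mul(Mul(-5, Add(5, -5)), -34), 24) = Mul(Mul(Mul(-5, 0), -34), 24) = Mul(Mul(0, -34), 24) = Mul(0, 24) = 0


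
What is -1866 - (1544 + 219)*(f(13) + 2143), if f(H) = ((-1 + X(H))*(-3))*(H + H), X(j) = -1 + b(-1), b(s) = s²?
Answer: -3917489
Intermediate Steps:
X(j) = 0 (X(j) = -1 + (-1)² = -1 + 1 = 0)
f(H) = 6*H (f(H) = ((-1 + 0)*(-3))*(H + H) = (-1*(-3))*(2*H) = 3*(2*H) = 6*H)
-1866 - (1544 + 219)*(f(13) + 2143) = -1866 - (1544 + 219)*(6*13 + 2143) = -1866 - 1763*(78 + 2143) = -1866 - 1763*2221 = -1866 - 1*3915623 = -1866 - 3915623 = -3917489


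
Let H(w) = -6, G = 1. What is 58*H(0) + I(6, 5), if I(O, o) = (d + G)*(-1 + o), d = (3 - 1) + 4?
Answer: -320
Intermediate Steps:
d = 6 (d = 2 + 4 = 6)
I(O, o) = -7 + 7*o (I(O, o) = (6 + 1)*(-1 + o) = 7*(-1 + o) = -7 + 7*o)
58*H(0) + I(6, 5) = 58*(-6) + (-7 + 7*5) = -348 + (-7 + 35) = -348 + 28 = -320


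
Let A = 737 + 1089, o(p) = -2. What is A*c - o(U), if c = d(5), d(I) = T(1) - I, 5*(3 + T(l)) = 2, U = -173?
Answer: -69378/5 ≈ -13876.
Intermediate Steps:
T(l) = -13/5 (T(l) = -3 + (⅕)*2 = -3 + ⅖ = -13/5)
A = 1826
d(I) = -13/5 - I
c = -38/5 (c = -13/5 - 1*5 = -13/5 - 5 = -38/5 ≈ -7.6000)
A*c - o(U) = 1826*(-38/5) - 1*(-2) = -69388/5 + 2 = -69378/5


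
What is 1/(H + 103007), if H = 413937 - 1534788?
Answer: -1/1017844 ≈ -9.8247e-7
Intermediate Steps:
H = -1120851
1/(H + 103007) = 1/(-1120851 + 103007) = 1/(-1017844) = -1/1017844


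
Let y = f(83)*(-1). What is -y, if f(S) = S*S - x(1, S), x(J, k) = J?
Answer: 6888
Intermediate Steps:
f(S) = -1 + S**2 (f(S) = S*S - 1*1 = S**2 - 1 = -1 + S**2)
y = -6888 (y = (-1 + 83**2)*(-1) = (-1 + 6889)*(-1) = 6888*(-1) = -6888)
-y = -1*(-6888) = 6888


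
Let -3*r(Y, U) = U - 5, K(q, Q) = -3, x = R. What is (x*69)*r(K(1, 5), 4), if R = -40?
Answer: -920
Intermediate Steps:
x = -40
r(Y, U) = 5/3 - U/3 (r(Y, U) = -(U - 5)/3 = -(-5 + U)/3 = 5/3 - U/3)
(x*69)*r(K(1, 5), 4) = (-40*69)*(5/3 - ⅓*4) = -2760*(5/3 - 4/3) = -2760*⅓ = -920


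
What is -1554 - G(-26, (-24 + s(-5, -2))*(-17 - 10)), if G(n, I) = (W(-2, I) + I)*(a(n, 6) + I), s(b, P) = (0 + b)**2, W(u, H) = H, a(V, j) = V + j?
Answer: -4092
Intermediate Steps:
s(b, P) = b**2
G(n, I) = 2*I*(6 + I + n) (G(n, I) = (I + I)*((n + 6) + I) = (2*I)*((6 + n) + I) = (2*I)*(6 + I + n) = 2*I*(6 + I + n))
-1554 - G(-26, (-24 + s(-5, -2))*(-17 - 10)) = -1554 - 2*(-24 + (-5)**2)*(-17 - 10)*(6 + (-24 + (-5)**2)*(-17 - 10) - 26) = -1554 - 2*(-24 + 25)*(-27)*(6 + (-24 + 25)*(-27) - 26) = -1554 - 2*1*(-27)*(6 + 1*(-27) - 26) = -1554 - 2*(-27)*(6 - 27 - 26) = -1554 - 2*(-27)*(-47) = -1554 - 1*2538 = -1554 - 2538 = -4092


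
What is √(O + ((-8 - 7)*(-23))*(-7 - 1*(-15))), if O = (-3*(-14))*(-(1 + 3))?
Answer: 36*√2 ≈ 50.912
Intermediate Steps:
O = -168 (O = 42*(-1*4) = 42*(-4) = -168)
√(O + ((-8 - 7)*(-23))*(-7 - 1*(-15))) = √(-168 + ((-8 - 7)*(-23))*(-7 - 1*(-15))) = √(-168 + (-15*(-23))*(-7 + 15)) = √(-168 + 345*8) = √(-168 + 2760) = √2592 = 36*√2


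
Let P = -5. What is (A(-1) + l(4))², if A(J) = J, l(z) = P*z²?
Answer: 6561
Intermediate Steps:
l(z) = -5*z²
(A(-1) + l(4))² = (-1 - 5*4²)² = (-1 - 5*16)² = (-1 - 80)² = (-81)² = 6561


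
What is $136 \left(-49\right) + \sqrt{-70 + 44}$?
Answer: $-6664 + i \sqrt{26} \approx -6664.0 + 5.099 i$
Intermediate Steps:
$136 \left(-49\right) + \sqrt{-70 + 44} = -6664 + \sqrt{-26} = -6664 + i \sqrt{26}$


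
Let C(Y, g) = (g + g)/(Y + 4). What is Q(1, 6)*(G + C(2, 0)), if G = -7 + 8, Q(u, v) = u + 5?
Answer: 6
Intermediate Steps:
Q(u, v) = 5 + u
G = 1
C(Y, g) = 2*g/(4 + Y) (C(Y, g) = (2*g)/(4 + Y) = 2*g/(4 + Y))
Q(1, 6)*(G + C(2, 0)) = (5 + 1)*(1 + 2*0/(4 + 2)) = 6*(1 + 2*0/6) = 6*(1 + 2*0*(⅙)) = 6*(1 + 0) = 6*1 = 6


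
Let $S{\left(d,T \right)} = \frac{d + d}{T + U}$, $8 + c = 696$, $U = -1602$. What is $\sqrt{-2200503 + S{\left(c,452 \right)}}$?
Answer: $\frac{i \sqrt{29101667999}}{115} \approx 1483.4 i$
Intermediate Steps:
$c = 688$ ($c = -8 + 696 = 688$)
$S{\left(d,T \right)} = \frac{2 d}{-1602 + T}$ ($S{\left(d,T \right)} = \frac{d + d}{T - 1602} = \frac{2 d}{-1602 + T}$)
$\sqrt{-2200503 + S{\left(c,452 \right)}} = \sqrt{-2200503 + 2 \cdot 688 \frac{1}{-1602 + 452}} = \sqrt{-2200503 + 2 \cdot 688 \frac{1}{-1150}} = \sqrt{-2200503 + 2 \cdot 688 \left(- \frac{1}{1150}\right)} = \sqrt{-2200503 - \frac{688}{575}} = \sqrt{- \frac{1265289913}{575}} = \frac{i \sqrt{29101667999}}{115}$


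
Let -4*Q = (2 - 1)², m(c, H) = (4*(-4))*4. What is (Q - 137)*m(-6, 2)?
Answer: 8784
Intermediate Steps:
m(c, H) = -64 (m(c, H) = -16*4 = -64)
Q = -¼ (Q = -(2 - 1)²/4 = -¼*1² = -¼*1 = -¼ ≈ -0.25000)
(Q - 137)*m(-6, 2) = (-¼ - 137)*(-64) = -549/4*(-64) = 8784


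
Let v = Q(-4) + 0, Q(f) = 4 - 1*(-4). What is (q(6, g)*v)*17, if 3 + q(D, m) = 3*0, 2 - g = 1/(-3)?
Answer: -408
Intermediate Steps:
Q(f) = 8 (Q(f) = 4 + 4 = 8)
g = 7/3 (g = 2 - 1/(-3) = 2 - (-1)/3 = 2 - 1*(-1/3) = 2 + 1/3 = 7/3 ≈ 2.3333)
q(D, m) = -3 (q(D, m) = -3 + 3*0 = -3 + 0 = -3)
v = 8 (v = 8 + 0 = 8)
(q(6, g)*v)*17 = -3*8*17 = -24*17 = -408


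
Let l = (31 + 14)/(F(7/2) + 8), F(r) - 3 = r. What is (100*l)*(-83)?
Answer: -747000/29 ≈ -25759.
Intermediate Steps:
F(r) = 3 + r
l = 90/29 (l = (31 + 14)/((3 + 7/2) + 8) = 45/((3 + 7*(½)) + 8) = 45/((3 + 7/2) + 8) = 45/(13/2 + 8) = 45/(29/2) = 45*(2/29) = 90/29 ≈ 3.1034)
(100*l)*(-83) = (100*(90/29))*(-83) = (9000/29)*(-83) = -747000/29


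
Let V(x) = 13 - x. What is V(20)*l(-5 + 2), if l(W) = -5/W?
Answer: -35/3 ≈ -11.667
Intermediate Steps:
V(20)*l(-5 + 2) = (13 - 1*20)*(-5/(-5 + 2)) = (13 - 20)*(-5/(-3)) = -(-35)*(-1)/3 = -7*5/3 = -35/3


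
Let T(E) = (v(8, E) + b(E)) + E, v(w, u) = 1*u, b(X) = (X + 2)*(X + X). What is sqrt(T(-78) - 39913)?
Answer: I*sqrt(28213) ≈ 167.97*I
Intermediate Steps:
b(X) = 2*X*(2 + X) (b(X) = (2 + X)*(2*X) = 2*X*(2 + X))
v(w, u) = u
T(E) = 2*E + 2*E*(2 + E) (T(E) = (E + 2*E*(2 + E)) + E = 2*E + 2*E*(2 + E))
sqrt(T(-78) - 39913) = sqrt(2*(-78)*(3 - 78) - 39913) = sqrt(2*(-78)*(-75) - 39913) = sqrt(11700 - 39913) = sqrt(-28213) = I*sqrt(28213)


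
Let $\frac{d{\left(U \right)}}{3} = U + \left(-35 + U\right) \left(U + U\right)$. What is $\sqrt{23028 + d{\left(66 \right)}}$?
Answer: $\sqrt{35502} \approx 188.42$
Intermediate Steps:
$d{\left(U \right)} = 3 U + 6 U \left(-35 + U\right)$ ($d{\left(U \right)} = 3 \left(U + \left(-35 + U\right) \left(U + U\right)\right) = 3 \left(U + \left(-35 + U\right) 2 U\right) = 3 \left(U + 2 U \left(-35 + U\right)\right) = 3 U + 6 U \left(-35 + U\right)$)
$\sqrt{23028 + d{\left(66 \right)}} = \sqrt{23028 + 3 \cdot 66 \left(-69 + 2 \cdot 66\right)} = \sqrt{23028 + 3 \cdot 66 \left(-69 + 132\right)} = \sqrt{23028 + 3 \cdot 66 \cdot 63} = \sqrt{23028 + 12474} = \sqrt{35502}$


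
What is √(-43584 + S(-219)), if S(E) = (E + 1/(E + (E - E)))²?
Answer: 2*√52505305/219 ≈ 66.174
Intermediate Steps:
S(E) = (E + 1/E)² (S(E) = (E + 1/(E + 0))² = (E + 1/E)²)
√(-43584 + S(-219)) = √(-43584 + (1 + (-219)²)²/(-219)²) = √(-43584 + (1 + 47961)²/47961) = √(-43584 + (1/47961)*47962²) = √(-43584 + (1/47961)*2300353444) = √(-43584 + 2300353444/47961) = √(210021220/47961) = 2*√52505305/219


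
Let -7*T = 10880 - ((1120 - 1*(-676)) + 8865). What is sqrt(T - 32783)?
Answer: 10*I*sqrt(16079)/7 ≈ 181.15*I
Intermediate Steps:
T = -219/7 (T = -(10880 - ((1120 - 1*(-676)) + 8865))/7 = -(10880 - ((1120 + 676) + 8865))/7 = -(10880 - (1796 + 8865))/7 = -(10880 - 1*10661)/7 = -(10880 - 10661)/7 = -1/7*219 = -219/7 ≈ -31.286)
sqrt(T - 32783) = sqrt(-219/7 - 32783) = sqrt(-229700/7) = 10*I*sqrt(16079)/7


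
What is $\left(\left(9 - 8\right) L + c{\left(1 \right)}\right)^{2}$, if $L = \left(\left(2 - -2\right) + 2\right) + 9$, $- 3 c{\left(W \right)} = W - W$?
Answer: $225$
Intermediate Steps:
$c{\left(W \right)} = 0$ ($c{\left(W \right)} = - \frac{W - W}{3} = \left(- \frac{1}{3}\right) 0 = 0$)
$L = 15$ ($L = \left(\left(2 + 2\right) + 2\right) + 9 = \left(4 + 2\right) + 9 = 6 + 9 = 15$)
$\left(\left(9 - 8\right) L + c{\left(1 \right)}\right)^{2} = \left(\left(9 - 8\right) 15 + 0\right)^{2} = \left(1 \cdot 15 + 0\right)^{2} = \left(15 + 0\right)^{2} = 15^{2} = 225$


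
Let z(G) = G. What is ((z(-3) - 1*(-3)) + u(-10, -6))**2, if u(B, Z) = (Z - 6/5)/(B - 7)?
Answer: 1296/7225 ≈ 0.17938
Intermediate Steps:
u(B, Z) = (-6/5 + Z)/(-7 + B) (u(B, Z) = (Z - 6*1/5)/(-7 + B) = (Z - 6/5)/(-7 + B) = (-6/5 + Z)/(-7 + B))
((z(-3) - 1*(-3)) + u(-10, -6))**2 = ((-3 - 1*(-3)) + (-6/5 - 6)/(-7 - 10))**2 = ((-3 + 3) - 36/5/(-17))**2 = (0 - 1/17*(-36/5))**2 = (0 + 36/85)**2 = (36/85)**2 = 1296/7225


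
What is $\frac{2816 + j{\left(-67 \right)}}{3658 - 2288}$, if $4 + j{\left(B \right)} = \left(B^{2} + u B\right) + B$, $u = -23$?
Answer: $\frac{1755}{274} \approx 6.4051$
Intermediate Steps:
$j{\left(B \right)} = -4 + B^{2} - 22 B$ ($j{\left(B \right)} = -4 + \left(\left(B^{2} - 23 B\right) + B\right) = -4 + \left(B^{2} - 22 B\right) = -4 + B^{2} - 22 B$)
$\frac{2816 + j{\left(-67 \right)}}{3658 - 2288} = \frac{2816 - \left(-1470 - 4489\right)}{3658 - 2288} = \frac{2816 + \left(-4 + 4489 + 1474\right)}{1370} = \left(2816 + 5959\right) \frac{1}{1370} = 8775 \cdot \frac{1}{1370} = \frac{1755}{274}$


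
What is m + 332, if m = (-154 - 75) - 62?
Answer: 41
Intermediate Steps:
m = -291 (m = -229 - 62 = -291)
m + 332 = -291 + 332 = 41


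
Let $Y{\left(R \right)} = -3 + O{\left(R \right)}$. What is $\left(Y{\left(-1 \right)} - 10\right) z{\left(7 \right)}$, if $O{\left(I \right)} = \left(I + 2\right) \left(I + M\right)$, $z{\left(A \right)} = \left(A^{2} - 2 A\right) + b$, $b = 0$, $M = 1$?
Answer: $-455$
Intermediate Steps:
$z{\left(A \right)} = A^{2} - 2 A$ ($z{\left(A \right)} = \left(A^{2} - 2 A\right) + 0 = A^{2} - 2 A$)
$O{\left(I \right)} = \left(1 + I\right) \left(2 + I\right)$ ($O{\left(I \right)} = \left(I + 2\right) \left(I + 1\right) = \left(2 + I\right) \left(1 + I\right) = \left(1 + I\right) \left(2 + I\right)$)
$Y{\left(R \right)} = -1 + R^{2} + 3 R$ ($Y{\left(R \right)} = -3 + \left(2 + R^{2} + 3 R\right) = -1 + R^{2} + 3 R$)
$\left(Y{\left(-1 \right)} - 10\right) z{\left(7 \right)} = \left(\left(-1 + \left(-1\right)^{2} + 3 \left(-1\right)\right) - 10\right) 7 \left(-2 + 7\right) = \left(\left(-1 + 1 - 3\right) - 10\right) 7 \cdot 5 = \left(-3 - 10\right) 35 = \left(-13\right) 35 = -455$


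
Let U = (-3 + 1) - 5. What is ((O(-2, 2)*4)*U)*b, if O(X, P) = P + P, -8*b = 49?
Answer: 686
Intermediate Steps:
b = -49/8 (b = -1/8*49 = -49/8 ≈ -6.1250)
U = -7 (U = -2 - 5 = -7)
O(X, P) = 2*P
((O(-2, 2)*4)*U)*b = (((2*2)*4)*(-7))*(-49/8) = ((4*4)*(-7))*(-49/8) = (16*(-7))*(-49/8) = -112*(-49/8) = 686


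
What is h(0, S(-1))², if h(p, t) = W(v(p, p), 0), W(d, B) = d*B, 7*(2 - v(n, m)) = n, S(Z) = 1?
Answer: 0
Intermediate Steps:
v(n, m) = 2 - n/7
W(d, B) = B*d
h(p, t) = 0 (h(p, t) = 0*(2 - p/7) = 0)
h(0, S(-1))² = 0² = 0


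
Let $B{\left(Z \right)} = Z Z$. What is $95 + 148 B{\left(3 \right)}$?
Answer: $1427$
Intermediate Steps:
$B{\left(Z \right)} = Z^{2}$
$95 + 148 B{\left(3 \right)} = 95 + 148 \cdot 3^{2} = 95 + 148 \cdot 9 = 95 + 1332 = 1427$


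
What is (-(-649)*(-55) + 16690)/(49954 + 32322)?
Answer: -19005/82276 ≈ -0.23099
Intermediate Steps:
(-(-649)*(-55) + 16690)/(49954 + 32322) = (-1*35695 + 16690)/82276 = (-35695 + 16690)*(1/82276) = -19005*1/82276 = -19005/82276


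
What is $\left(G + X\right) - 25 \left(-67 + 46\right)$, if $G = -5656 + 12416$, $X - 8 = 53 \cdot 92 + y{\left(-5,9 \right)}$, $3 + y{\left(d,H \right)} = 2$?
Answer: $12168$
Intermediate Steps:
$y{\left(d,H \right)} = -1$ ($y{\left(d,H \right)} = -3 + 2 = -1$)
$X = 4883$ ($X = 8 + \left(53 \cdot 92 - 1\right) = 8 + \left(4876 - 1\right) = 8 + 4875 = 4883$)
$G = 6760$
$\left(G + X\right) - 25 \left(-67 + 46\right) = \left(6760 + 4883\right) - 25 \left(-67 + 46\right) = 11643 - -525 = 11643 + 525 = 12168$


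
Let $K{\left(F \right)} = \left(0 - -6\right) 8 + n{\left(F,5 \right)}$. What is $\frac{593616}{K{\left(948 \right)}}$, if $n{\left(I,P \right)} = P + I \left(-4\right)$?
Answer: $- \frac{593616}{3739} \approx -158.76$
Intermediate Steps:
$n{\left(I,P \right)} = P - 4 I$
$K{\left(F \right)} = 53 - 4 F$ ($K{\left(F \right)} = \left(0 - -6\right) 8 - \left(-5 + 4 F\right) = \left(0 + 6\right) 8 - \left(-5 + 4 F\right) = 6 \cdot 8 - \left(-5 + 4 F\right) = 48 - \left(-5 + 4 F\right) = 53 - 4 F$)
$\frac{593616}{K{\left(948 \right)}} = \frac{593616}{53 - 3792} = \frac{593616}{-3739} = 593616 \left(- \frac{1}{3739}\right) = - \frac{593616}{3739}$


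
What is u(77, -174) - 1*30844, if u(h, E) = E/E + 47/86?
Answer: -2652451/86 ≈ -30842.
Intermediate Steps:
u(h, E) = 133/86 (u(h, E) = 1 + 47*(1/86) = 1 + 47/86 = 133/86)
u(77, -174) - 1*30844 = 133/86 - 1*30844 = 133/86 - 30844 = -2652451/86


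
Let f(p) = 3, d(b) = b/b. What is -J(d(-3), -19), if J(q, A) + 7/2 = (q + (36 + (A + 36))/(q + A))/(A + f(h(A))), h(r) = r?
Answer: 973/288 ≈ 3.3785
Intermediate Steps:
d(b) = 1
J(q, A) = -7/2 + (q + (72 + A)/(A + q))/(3 + A) (J(q, A) = -7/2 + (q + (36 + (A + 36))/(q + A))/(A + 3) = -7/2 + (q + (36 + (36 + A))/(A + q))/(3 + A) = -7/2 + (q + (72 + A)/(A + q))/(3 + A))
-J(d(-3), -19) = -(144 - 21*1 - 19*(-19) - 7*(-19)² + 2*1² - 5*(-19)*1)/(2*((-19)² + 3*(-19) + 3*1 - 19*1)) = -(144 - 21 + 361 - 7*361 + 2*1 + 95)/(2*(361 - 57 + 3 - 19)) = -(144 - 21 + 361 - 2527 + 2 + 95)/(2*288) = -(-1946)/(2*288) = -1*(-973/288) = 973/288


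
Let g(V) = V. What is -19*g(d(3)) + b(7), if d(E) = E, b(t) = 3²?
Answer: -48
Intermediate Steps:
b(t) = 9
-19*g(d(3)) + b(7) = -19*3 + 9 = -57 + 9 = -48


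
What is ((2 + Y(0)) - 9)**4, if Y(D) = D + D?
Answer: 2401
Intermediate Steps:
Y(D) = 2*D
((2 + Y(0)) - 9)**4 = ((2 + 2*0) - 9)**4 = ((2 + 0) - 9)**4 = (2 - 9)**4 = (-7)**4 = 2401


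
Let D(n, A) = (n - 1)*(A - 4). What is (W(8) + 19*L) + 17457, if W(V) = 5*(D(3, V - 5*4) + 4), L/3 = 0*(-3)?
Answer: 17317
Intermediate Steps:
L = 0 (L = 3*(0*(-3)) = 3*0 = 0)
D(n, A) = (-1 + n)*(-4 + A)
W(V) = -220 + 10*V (W(V) = 5*((4 - (V - 5*4) - 4*3 + (V - 5*4)*3) + 4) = 5*((4 - (V - 20) - 12 + (V - 20)*3) + 4) = 5*((4 - (-20 + V) - 12 + (-20 + V)*3) + 4) = 5*((4 + (20 - V) - 12 + (-60 + 3*V)) + 4) = 5*((-48 + 2*V) + 4) = 5*(-44 + 2*V) = -220 + 10*V)
(W(8) + 19*L) + 17457 = ((-220 + 10*8) + 19*0) + 17457 = ((-220 + 80) + 0) + 17457 = (-140 + 0) + 17457 = -140 + 17457 = 17317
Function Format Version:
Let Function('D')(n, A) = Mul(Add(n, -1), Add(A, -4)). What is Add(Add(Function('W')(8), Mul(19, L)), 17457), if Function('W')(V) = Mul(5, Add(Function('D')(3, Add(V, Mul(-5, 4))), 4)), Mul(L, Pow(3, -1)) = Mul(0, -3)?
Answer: 17317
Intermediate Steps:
L = 0 (L = Mul(3, Mul(0, -3)) = Mul(3, 0) = 0)
Function('D')(n, A) = Mul(Add(-1, n), Add(-4, A))
Function('W')(V) = Add(-220, Mul(10, V)) (Function('W')(V) = Mul(5, Add(Add(4, Mul(-1, Add(V, Mul(-5, 4))), Mul(-4, 3), Mul(Add(V, Mul(-5, 4)), 3)), 4)) = Mul(5, Add(Add(4, Mul(-1, Add(V, -20)), -12, Mul(Add(V, -20), 3)), 4)) = Mul(5, Add(Add(4, Mul(-1, Add(-20, V)), -12, Mul(Add(-20, V), 3)), 4)) = Mul(5, Add(Add(4, Add(20, Mul(-1, V)), -12, Add(-60, Mul(3, V))), 4)) = Mul(5, Add(Add(-48, Mul(2, V)), 4)) = Mul(5, Add(-44, Mul(2, V))) = Add(-220, Mul(10, V)))
Add(Add(Function('W')(8), Mul(19, L)), 17457) = Add(Add(Add(-220, Mul(10, 8)), Mul(19, 0)), 17457) = Add(Add(Add(-220, 80), 0), 17457) = Add(Add(-140, 0), 17457) = Add(-140, 17457) = 17317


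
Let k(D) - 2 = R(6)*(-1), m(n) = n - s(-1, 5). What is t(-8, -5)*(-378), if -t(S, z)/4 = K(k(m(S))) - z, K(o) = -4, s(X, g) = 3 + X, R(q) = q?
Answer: 1512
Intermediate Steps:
m(n) = -2 + n (m(n) = n - (3 - 1) = n - 1*2 = n - 2 = -2 + n)
k(D) = -4 (k(D) = 2 + 6*(-1) = 2 - 6 = -4)
t(S, z) = 16 + 4*z (t(S, z) = -4*(-4 - z) = 16 + 4*z)
t(-8, -5)*(-378) = (16 + 4*(-5))*(-378) = (16 - 20)*(-378) = -4*(-378) = 1512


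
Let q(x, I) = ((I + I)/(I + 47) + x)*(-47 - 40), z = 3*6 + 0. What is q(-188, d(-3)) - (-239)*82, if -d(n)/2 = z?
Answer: 401758/11 ≈ 36523.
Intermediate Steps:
z = 18 (z = 18 + 0 = 18)
d(n) = -36 (d(n) = -2*18 = -36)
q(x, I) = -87*x - 174*I/(47 + I) (q(x, I) = ((2*I)/(47 + I) + x)*(-87) = (2*I/(47 + I) + x)*(-87) = (x + 2*I/(47 + I))*(-87) = -87*x - 174*I/(47 + I))
q(-188, d(-3)) - (-239)*82 = 87*(-47*(-188) - 2*(-36) - 1*(-36)*(-188))/(47 - 36) - (-239)*82 = 87*(8836 + 72 - 6768)/11 - 1*(-19598) = 87*(1/11)*2140 + 19598 = 186180/11 + 19598 = 401758/11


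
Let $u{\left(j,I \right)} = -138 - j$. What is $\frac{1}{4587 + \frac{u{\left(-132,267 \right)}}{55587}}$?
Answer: $\frac{18529}{84992521} \approx 0.00021801$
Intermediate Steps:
$\frac{1}{4587 + \frac{u{\left(-132,267 \right)}}{55587}} = \frac{1}{4587 + \frac{-138 - -132}{55587}} = \frac{1}{4587 + \left(-138 + 132\right) \frac{1}{55587}} = \frac{1}{4587 - \frac{2}{18529}} = \frac{1}{\frac{84992521}{18529}} = \frac{18529}{84992521}$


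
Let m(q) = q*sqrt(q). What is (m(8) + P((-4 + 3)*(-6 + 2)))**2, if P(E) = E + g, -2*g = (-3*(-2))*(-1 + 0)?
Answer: 561 + 224*sqrt(2) ≈ 877.78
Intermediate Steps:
g = 3 (g = -(-3*(-2))*(-1 + 0)/2 = -3*(-1) = -1/2*(-6) = 3)
m(q) = q**(3/2)
P(E) = 3 + E (P(E) = E + 3 = 3 + E)
(m(8) + P((-4 + 3)*(-6 + 2)))**2 = (8**(3/2) + (3 + (-4 + 3)*(-6 + 2)))**2 = (16*sqrt(2) + (3 - 1*(-4)))**2 = (16*sqrt(2) + (3 + 4))**2 = (16*sqrt(2) + 7)**2 = (7 + 16*sqrt(2))**2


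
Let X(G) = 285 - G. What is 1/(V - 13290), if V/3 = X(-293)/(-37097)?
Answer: -37097/493020864 ≈ -7.5244e-5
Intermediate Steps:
V = -1734/37097 (V = 3*((285 - 1*(-293))/(-37097)) = 3*((285 + 293)*(-1/37097)) = 3*(578*(-1/37097)) = 3*(-578/37097) = -1734/37097 ≈ -0.046742)
1/(V - 13290) = 1/(-1734/37097 - 13290) = 1/(-493020864/37097) = -37097/493020864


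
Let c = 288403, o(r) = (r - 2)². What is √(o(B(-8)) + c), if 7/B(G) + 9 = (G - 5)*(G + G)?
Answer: 14*√58271429/199 ≈ 537.04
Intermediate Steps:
B(G) = 7/(-9 + 2*G*(-5 + G)) (B(G) = 7/(-9 + (G - 5)*(G + G)) = 7/(-9 + (-5 + G)*(2*G)) = 7/(-9 + 2*G*(-5 + G)))
o(r) = (-2 + r)²
√(o(B(-8)) + c) = √((-2 + 7/(-9 - 10*(-8) + 2*(-8)²))² + 288403) = √((-2 + 7/(-9 + 80 + 2*64))² + 288403) = √((-2 + 7/(-9 + 80 + 128))² + 288403) = √((-2 + 7/199)² + 288403) = √((-391/199)² + 288403) = √(152881/39601 + 288403) = √(11421200084/39601) = 14*√58271429/199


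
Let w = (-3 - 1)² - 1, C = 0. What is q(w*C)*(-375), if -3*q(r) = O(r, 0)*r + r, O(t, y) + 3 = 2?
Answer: 0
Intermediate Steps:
O(t, y) = -1 (O(t, y) = -3 + 2 = -1)
w = 15 (w = (-4)² - 1 = 16 - 1 = 15)
q(r) = 0 (q(r) = -(-r + r)/3 = -⅓*0 = 0)
q(w*C)*(-375) = 0*(-375) = 0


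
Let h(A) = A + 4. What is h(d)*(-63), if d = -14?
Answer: 630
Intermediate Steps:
h(A) = 4 + A
h(d)*(-63) = (4 - 14)*(-63) = -10*(-63) = 630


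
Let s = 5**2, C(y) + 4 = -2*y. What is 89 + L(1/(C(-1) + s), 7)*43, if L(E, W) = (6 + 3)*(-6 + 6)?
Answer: 89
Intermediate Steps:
C(y) = -4 - 2*y
s = 25
L(E, W) = 0 (L(E, W) = 9*0 = 0)
89 + L(1/(C(-1) + s), 7)*43 = 89 + 0*43 = 89 + 0 = 89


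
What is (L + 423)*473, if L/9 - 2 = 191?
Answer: 1021680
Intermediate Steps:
L = 1737 (L = 18 + 9*191 = 18 + 1719 = 1737)
(L + 423)*473 = (1737 + 423)*473 = 2160*473 = 1021680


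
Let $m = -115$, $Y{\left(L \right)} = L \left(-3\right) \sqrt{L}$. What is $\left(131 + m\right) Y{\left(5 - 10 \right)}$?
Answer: $240 i \sqrt{5} \approx 536.66 i$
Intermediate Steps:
$Y{\left(L \right)} = - 3 L^{\frac{3}{2}}$ ($Y{\left(L \right)} = - 3 L \sqrt{L} = - 3 L^{\frac{3}{2}}$)
$\left(131 + m\right) Y{\left(5 - 10 \right)} = \left(131 - 115\right) \left(- 3 \left(5 - 10\right)^{\frac{3}{2}}\right) = 16 \left(- 3 \left(5 - 10\right)^{\frac{3}{2}}\right) = 16 \left(- 3 \left(-5\right)^{\frac{3}{2}}\right) = 16 \left(- 3 \left(- 5 i \sqrt{5}\right)\right) = 16 \cdot 15 i \sqrt{5} = 240 i \sqrt{5}$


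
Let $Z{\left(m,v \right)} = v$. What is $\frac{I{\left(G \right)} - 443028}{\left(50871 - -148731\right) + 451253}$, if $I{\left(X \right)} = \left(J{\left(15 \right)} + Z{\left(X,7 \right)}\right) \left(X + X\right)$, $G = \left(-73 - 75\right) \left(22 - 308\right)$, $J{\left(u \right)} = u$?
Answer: $\frac{1419404}{650855} \approx 2.1808$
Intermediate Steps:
$G = 42328$ ($G = \left(-148\right) \left(-286\right) = 42328$)
$I{\left(X \right)} = 44 X$ ($I{\left(X \right)} = \left(15 + 7\right) \left(X + X\right) = 22 \cdot 2 X = 44 X$)
$\frac{I{\left(G \right)} - 443028}{\left(50871 - -148731\right) + 451253} = \frac{44 \cdot 42328 - 443028}{\left(50871 - -148731\right) + 451253} = \frac{1862432 - 443028}{\left(50871 + 148731\right) + 451253} = \frac{1419404}{199602 + 451253} = \frac{1419404}{650855}$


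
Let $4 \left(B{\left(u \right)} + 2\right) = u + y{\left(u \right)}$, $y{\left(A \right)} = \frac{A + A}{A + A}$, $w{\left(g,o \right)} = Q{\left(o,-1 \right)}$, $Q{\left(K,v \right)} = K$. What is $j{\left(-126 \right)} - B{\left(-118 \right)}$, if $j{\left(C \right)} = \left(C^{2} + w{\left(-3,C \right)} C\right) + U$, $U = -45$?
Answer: $\frac{126953}{4} \approx 31738.0$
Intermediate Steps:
$w{\left(g,o \right)} = o$
$y{\left(A \right)} = 1$ ($y{\left(A \right)} = \frac{2 A}{2 A} = 2 A \frac{1}{2 A} = 1$)
$j{\left(C \right)} = -45 + 2 C^{2}$ ($j{\left(C \right)} = \left(C^{2} + C C\right) - 45 = \left(C^{2} + C^{2}\right) - 45 = 2 C^{2} - 45 = -45 + 2 C^{2}$)
$B{\left(u \right)} = - \frac{7}{4} + \frac{u}{4}$ ($B{\left(u \right)} = -2 + \frac{u + 1}{4} = -2 + \frac{1 + u}{4} = -2 + \left(\frac{1}{4} + \frac{u}{4}\right) = - \frac{7}{4} + \frac{u}{4}$)
$j{\left(-126 \right)} - B{\left(-118 \right)} = \left(-45 + 2 \left(-126\right)^{2}\right) - \left(- \frac{7}{4} + \frac{1}{4} \left(-118\right)\right) = \left(-45 + 2 \cdot 15876\right) - \left(- \frac{7}{4} - \frac{59}{2}\right) = \left(-45 + 31752\right) - - \frac{125}{4} = 31707 + \frac{125}{4} = \frac{126953}{4}$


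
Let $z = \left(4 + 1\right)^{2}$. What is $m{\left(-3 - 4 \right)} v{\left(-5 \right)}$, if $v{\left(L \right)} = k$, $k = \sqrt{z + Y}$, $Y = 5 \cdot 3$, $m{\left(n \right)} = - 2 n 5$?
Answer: $140 \sqrt{10} \approx 442.72$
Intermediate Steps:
$m{\left(n \right)} = - 10 n$
$Y = 15$
$z = 25$ ($z = 5^{2} = 25$)
$k = 2 \sqrt{10}$ ($k = \sqrt{25 + 15} = \sqrt{40} = 2 \sqrt{10} \approx 6.3246$)
$v{\left(L \right)} = 2 \sqrt{10}$
$m{\left(-3 - 4 \right)} v{\left(-5 \right)} = - 10 \left(-3 - 4\right) 2 \sqrt{10} = \left(-10\right) \left(-7\right) 2 \sqrt{10} = 70 \cdot 2 \sqrt{10} = 140 \sqrt{10}$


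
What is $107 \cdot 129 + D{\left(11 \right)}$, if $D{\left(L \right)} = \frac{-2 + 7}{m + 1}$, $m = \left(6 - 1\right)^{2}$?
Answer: $\frac{358883}{26} \approx 13803.0$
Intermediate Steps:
$m = 25$ ($m = 5^{2} = 25$)
$D{\left(L \right)} = \frac{5}{26}$ ($D{\left(L \right)} = \frac{-2 + 7}{25 + 1} = \frac{5}{26}$)
$107 \cdot 129 + D{\left(11 \right)} = 107 \cdot 129 + \frac{5}{26} = 13803 + \frac{5}{26} = \frac{358883}{26}$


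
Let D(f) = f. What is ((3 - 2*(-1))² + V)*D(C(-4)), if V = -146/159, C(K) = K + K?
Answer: -30632/159 ≈ -192.65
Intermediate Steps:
C(K) = 2*K
V = -146/159 (V = -146*1/159 = -146/159 ≈ -0.91824)
((3 - 2*(-1))² + V)*D(C(-4)) = ((3 - 2*(-1))² - 146/159)*(2*(-4)) = ((3 + 2)² - 146/159)*(-8) = (5² - 146/159)*(-8) = (25 - 146/159)*(-8) = (3829/159)*(-8) = -30632/159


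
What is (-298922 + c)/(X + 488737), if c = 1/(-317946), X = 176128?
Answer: -95041054213/211391167290 ≈ -0.44960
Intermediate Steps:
c = -1/317946 ≈ -3.1452e-6
(-298922 + c)/(X + 488737) = (-298922 - 1/317946)/(176128 + 488737) = -95041054213/317946/664865 = -95041054213/317946*1/664865 = -95041054213/211391167290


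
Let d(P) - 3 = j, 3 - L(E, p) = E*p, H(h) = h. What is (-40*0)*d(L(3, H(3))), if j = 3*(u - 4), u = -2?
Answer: 0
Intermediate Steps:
j = -18 (j = 3*(-2 - 4) = 3*(-6) = -18)
L(E, p) = 3 - E*p
d(P) = -15 (d(P) = 3 - 18 = -15)
(-40*0)*d(L(3, H(3))) = -40*0*(-15) = 0*(-15) = 0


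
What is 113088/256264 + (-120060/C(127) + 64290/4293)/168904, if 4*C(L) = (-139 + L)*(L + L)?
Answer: 54365572763386/122911046430273 ≈ 0.44232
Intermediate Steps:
C(L) = L*(-139 + L)/2 (C(L) = ((-139 + L)*(L + L))/4 = ((-139 + L)*(2*L))/4 = (2*L*(-139 + L))/4 = L*(-139 + L)/2)
113088/256264 + (-120060/C(127) + 64290/4293)/168904 = 113088/256264 + (-120060*2/(127*(-139 + 127)) + 64290/4293)/168904 = 113088*(1/256264) + (-120060/((1/2)*127*(-12)) + 64290*(1/4293))*(1/168904) = 14136/32033 + (-120060/(-762) + 21430/1431)*(1/168904) = 14136/32033 + (-120060*(-1/762) + 21430/1431)*(1/168904) = 14136/32033 + (20010/127 + 21430/1431)*(1/168904) = 14136/32033 + (31355920/181737)*(1/168904) = 14136/32033 + 3919490/3837013281 = 54365572763386/122911046430273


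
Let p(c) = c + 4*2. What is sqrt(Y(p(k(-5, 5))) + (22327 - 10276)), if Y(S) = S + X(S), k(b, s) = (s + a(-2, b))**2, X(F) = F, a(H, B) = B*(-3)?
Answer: sqrt(12867) ≈ 113.43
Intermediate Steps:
a(H, B) = -3*B
k(b, s) = (s - 3*b)**2
p(c) = 8 + c (p(c) = c + 8 = 8 + c)
Y(S) = 2*S (Y(S) = S + S = 2*S)
sqrt(Y(p(k(-5, 5))) + (22327 - 10276)) = sqrt(2*(8 + (-1*5 + 3*(-5))**2) + (22327 - 10276)) = sqrt(2*(8 + (-5 - 15)**2) + 12051) = sqrt(2*(8 + (-20)**2) + 12051) = sqrt(2*(8 + 400) + 12051) = sqrt(2*408 + 12051) = sqrt(816 + 12051) = sqrt(12867)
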